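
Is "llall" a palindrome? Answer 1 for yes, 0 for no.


Input: llall
Reversed: llall
  Compare pos 0 ('l') with pos 4 ('l'): match
  Compare pos 1 ('l') with pos 3 ('l'): match
Result: palindrome

1


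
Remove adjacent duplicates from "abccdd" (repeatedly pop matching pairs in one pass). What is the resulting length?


Input: abccdd
Stack-based adjacent duplicate removal:
  Read 'a': push. Stack: a
  Read 'b': push. Stack: ab
  Read 'c': push. Stack: abc
  Read 'c': matches stack top 'c' => pop. Stack: ab
  Read 'd': push. Stack: abd
  Read 'd': matches stack top 'd' => pop. Stack: ab
Final stack: "ab" (length 2)

2


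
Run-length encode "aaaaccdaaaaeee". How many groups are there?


Input: aaaaccdaaaaeee
Scanning for consecutive runs:
  Group 1: 'a' x 4 (positions 0-3)
  Group 2: 'c' x 2 (positions 4-5)
  Group 3: 'd' x 1 (positions 6-6)
  Group 4: 'a' x 4 (positions 7-10)
  Group 5: 'e' x 3 (positions 11-13)
Total groups: 5

5


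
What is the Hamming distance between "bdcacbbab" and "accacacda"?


Comparing "bdcacbbab" and "accacacda" position by position:
  Position 0: 'b' vs 'a' => differ
  Position 1: 'd' vs 'c' => differ
  Position 2: 'c' vs 'c' => same
  Position 3: 'a' vs 'a' => same
  Position 4: 'c' vs 'c' => same
  Position 5: 'b' vs 'a' => differ
  Position 6: 'b' vs 'c' => differ
  Position 7: 'a' vs 'd' => differ
  Position 8: 'b' vs 'a' => differ
Total differences (Hamming distance): 6

6


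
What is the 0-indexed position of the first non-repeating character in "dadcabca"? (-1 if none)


Input: dadcabca
Character frequencies:
  'a': 3
  'b': 1
  'c': 2
  'd': 2
Scanning left to right for freq == 1:
  Position 0 ('d'): freq=2, skip
  Position 1 ('a'): freq=3, skip
  Position 2 ('d'): freq=2, skip
  Position 3 ('c'): freq=2, skip
  Position 4 ('a'): freq=3, skip
  Position 5 ('b'): unique! => answer = 5

5


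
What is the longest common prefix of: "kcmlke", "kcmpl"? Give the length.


Words: kcmlke, kcmpl
  Position 0: all 'k' => match
  Position 1: all 'c' => match
  Position 2: all 'm' => match
  Position 3: ('l', 'p') => mismatch, stop
LCP = "kcm" (length 3)

3


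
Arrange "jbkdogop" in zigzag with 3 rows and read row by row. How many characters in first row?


Zigzag "jbkdogop" into 3 rows:
Placing characters:
  'j' => row 0
  'b' => row 1
  'k' => row 2
  'd' => row 1
  'o' => row 0
  'g' => row 1
  'o' => row 2
  'p' => row 1
Rows:
  Row 0: "jo"
  Row 1: "bdgp"
  Row 2: "ko"
First row length: 2

2


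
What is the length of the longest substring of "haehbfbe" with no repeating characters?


Input: "haehbfbe"
Sliding window (track last position of each char):
  Position 0 ('h'): window [0,0] length 1 -- new best
  Position 1 ('a'): window [0,1] length 2 -- new best
  Position 2 ('e'): window [0,2] length 3 -- new best
  Position 3 ('h'): repeat (last at 0), move window start to 1
  Position 3 ('h'): window [1,3] length 3
  Position 4 ('b'): window [1,4] length 4 -- new best
  Position 5 ('f'): window [1,5] length 5 -- new best
  Position 6 ('b'): repeat (last at 4), move window start to 5
  Position 6 ('b'): window [5,6] length 2
  Position 7 ('e'): window [5,7] length 3
Longest substring with no repeats: "aehbf" with length 5

5


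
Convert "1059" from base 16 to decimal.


Input: "1059" in base 16
Positional expansion:
  Digit '1' (value 1) x 16^3 = 4096
  Digit '0' (value 0) x 16^2 = 0
  Digit '5' (value 5) x 16^1 = 80
  Digit '9' (value 9) x 16^0 = 9
Sum = 4185

4185


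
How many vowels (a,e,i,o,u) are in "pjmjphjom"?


Input: pjmjphjom
Checking each character:
  'p' at position 0: consonant
  'j' at position 1: consonant
  'm' at position 2: consonant
  'j' at position 3: consonant
  'p' at position 4: consonant
  'h' at position 5: consonant
  'j' at position 6: consonant
  'o' at position 7: vowel (running total: 1)
  'm' at position 8: consonant
Total vowels: 1

1


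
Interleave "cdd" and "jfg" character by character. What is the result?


Interleaving "cdd" and "jfg":
  Position 0: 'c' from first, 'j' from second => "cj"
  Position 1: 'd' from first, 'f' from second => "df"
  Position 2: 'd' from first, 'g' from second => "dg"
Result: cjdfdg

cjdfdg


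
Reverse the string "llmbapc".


Input: llmbapc
Reading characters right to left:
  Position 6: 'c'
  Position 5: 'p'
  Position 4: 'a'
  Position 3: 'b'
  Position 2: 'm'
  Position 1: 'l'
  Position 0: 'l'
Reversed: cpabmll

cpabmll


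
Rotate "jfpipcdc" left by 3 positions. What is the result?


Input: "jfpipcdc", rotate left by 3
First 3 characters: "jfp"
Remaining characters: "ipcdc"
Concatenate remaining + first: "ipcdc" + "jfp" = "ipcdcjfp"

ipcdcjfp


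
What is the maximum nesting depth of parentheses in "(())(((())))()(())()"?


Input: "(())(((())))()(())()"
Tracking depth:
  Position 0 '(': depth becomes 1
  Position 1 '(': depth becomes 2
  Position 2 ')': depth becomes 1
  Position 3 ')': depth becomes 0
  Position 4 '(': depth becomes 1
  Position 5 '(': depth becomes 2
  Position 6 '(': depth becomes 3
  Position 7 '(': depth becomes 4
  Position 8 ')': depth becomes 3
  Position 9 ')': depth becomes 2
  Position 10 ')': depth becomes 1
  Position 11 ')': depth becomes 0
  Position 12 '(': depth becomes 1
  Position 13 ')': depth becomes 0
  Position 14 '(': depth becomes 1
  Position 15 '(': depth becomes 2
  Position 16 ')': depth becomes 1
  Position 17 ')': depth becomes 0
  Position 18 '(': depth becomes 1
  Position 19 ')': depth becomes 0
Maximum depth reached: 4

4


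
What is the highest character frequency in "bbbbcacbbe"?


Input: bbbbcacbbe
Character counts:
  'a': 1
  'b': 6
  'c': 2
  'e': 1
Maximum frequency: 6

6


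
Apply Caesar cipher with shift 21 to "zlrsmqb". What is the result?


Caesar cipher: shift "zlrsmqb" by 21
  'z' (pos 25) + 21 = pos 20 = 'u'
  'l' (pos 11) + 21 = pos 6 = 'g'
  'r' (pos 17) + 21 = pos 12 = 'm'
  's' (pos 18) + 21 = pos 13 = 'n'
  'm' (pos 12) + 21 = pos 7 = 'h'
  'q' (pos 16) + 21 = pos 11 = 'l'
  'b' (pos 1) + 21 = pos 22 = 'w'
Result: ugmnhlw

ugmnhlw


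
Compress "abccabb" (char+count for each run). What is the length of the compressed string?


Input: abccabb
Runs:
  'a' x 1 => "a1"
  'b' x 1 => "b1"
  'c' x 2 => "c2"
  'a' x 1 => "a1"
  'b' x 2 => "b2"
Compressed: "a1b1c2a1b2"
Compressed length: 10

10


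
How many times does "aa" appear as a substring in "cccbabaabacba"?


Searching for "aa" in "cccbabaabacba"
Scanning each position:
  Position 0: "cc" => no
  Position 1: "cc" => no
  Position 2: "cb" => no
  Position 3: "ba" => no
  Position 4: "ab" => no
  Position 5: "ba" => no
  Position 6: "aa" => MATCH
  Position 7: "ab" => no
  Position 8: "ba" => no
  Position 9: "ac" => no
  Position 10: "cb" => no
  Position 11: "ba" => no
Total occurrences: 1

1


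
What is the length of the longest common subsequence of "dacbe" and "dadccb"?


LCS of "dacbe" and "dadccb"
DP table:
           d    a    d    c    c    b
      0    0    0    0    0    0    0
  d   0    1    1    1    1    1    1
  a   0    1    2    2    2    2    2
  c   0    1    2    2    3    3    3
  b   0    1    2    2    3    3    4
  e   0    1    2    2    3    3    4
LCS length = dp[5][6] = 4

4


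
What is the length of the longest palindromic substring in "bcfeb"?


Input: "bcfeb"
Checking substrings for palindromes:
  No multi-char palindromic substrings found
Longest palindromic substring: "b" with length 1

1


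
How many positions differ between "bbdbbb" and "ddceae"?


Comparing "bbdbbb" and "ddceae" position by position:
  Position 0: 'b' vs 'd' => DIFFER
  Position 1: 'b' vs 'd' => DIFFER
  Position 2: 'd' vs 'c' => DIFFER
  Position 3: 'b' vs 'e' => DIFFER
  Position 4: 'b' vs 'a' => DIFFER
  Position 5: 'b' vs 'e' => DIFFER
Positions that differ: 6

6


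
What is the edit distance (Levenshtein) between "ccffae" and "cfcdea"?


Computing edit distance: "ccffae" -> "cfcdea"
DP table:
           c    f    c    d    e    a
      0    1    2    3    4    5    6
  c   1    0    1    2    3    4    5
  c   2    1    1    1    2    3    4
  f   3    2    1    2    2    3    4
  f   4    3    2    2    3    3    4
  a   5    4    3    3    3    4    3
  e   6    5    4    4    4    3    4
Edit distance = dp[6][6] = 4

4


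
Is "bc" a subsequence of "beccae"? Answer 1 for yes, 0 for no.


Check if "bc" is a subsequence of "beccae"
Greedy scan:
  Position 0 ('b'): matches sub[0] = 'b'
  Position 1 ('e'): no match needed
  Position 2 ('c'): matches sub[1] = 'c'
  Position 3 ('c'): no match needed
  Position 4 ('a'): no match needed
  Position 5 ('e'): no match needed
All 2 characters matched => is a subsequence

1


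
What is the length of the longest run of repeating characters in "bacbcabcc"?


Input: "bacbcabcc"
Scanning for longest run:
  Position 1 ('a'): new char, reset run to 1
  Position 2 ('c'): new char, reset run to 1
  Position 3 ('b'): new char, reset run to 1
  Position 4 ('c'): new char, reset run to 1
  Position 5 ('a'): new char, reset run to 1
  Position 6 ('b'): new char, reset run to 1
  Position 7 ('c'): new char, reset run to 1
  Position 8 ('c'): continues run of 'c', length=2
Longest run: 'c' with length 2

2


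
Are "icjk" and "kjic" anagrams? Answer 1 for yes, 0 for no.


Strings: "icjk", "kjic"
Sorted first:  cijk
Sorted second: cijk
Sorted forms match => anagrams

1


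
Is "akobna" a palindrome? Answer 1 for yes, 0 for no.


Input: akobna
Reversed: anboka
  Compare pos 0 ('a') with pos 5 ('a'): match
  Compare pos 1 ('k') with pos 4 ('n'): MISMATCH
  Compare pos 2 ('o') with pos 3 ('b'): MISMATCH
Result: not a palindrome

0


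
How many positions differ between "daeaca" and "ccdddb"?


Comparing "daeaca" and "ccdddb" position by position:
  Position 0: 'd' vs 'c' => DIFFER
  Position 1: 'a' vs 'c' => DIFFER
  Position 2: 'e' vs 'd' => DIFFER
  Position 3: 'a' vs 'd' => DIFFER
  Position 4: 'c' vs 'd' => DIFFER
  Position 5: 'a' vs 'b' => DIFFER
Positions that differ: 6

6


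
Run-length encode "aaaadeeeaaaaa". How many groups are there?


Input: aaaadeeeaaaaa
Scanning for consecutive runs:
  Group 1: 'a' x 4 (positions 0-3)
  Group 2: 'd' x 1 (positions 4-4)
  Group 3: 'e' x 3 (positions 5-7)
  Group 4: 'a' x 5 (positions 8-12)
Total groups: 4

4


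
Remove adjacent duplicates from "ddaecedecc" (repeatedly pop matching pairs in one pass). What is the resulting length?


Input: ddaecedecc
Stack-based adjacent duplicate removal:
  Read 'd': push. Stack: d
  Read 'd': matches stack top 'd' => pop. Stack: (empty)
  Read 'a': push. Stack: a
  Read 'e': push. Stack: ae
  Read 'c': push. Stack: aec
  Read 'e': push. Stack: aece
  Read 'd': push. Stack: aeced
  Read 'e': push. Stack: aecede
  Read 'c': push. Stack: aecedec
  Read 'c': matches stack top 'c' => pop. Stack: aecede
Final stack: "aecede" (length 6)

6


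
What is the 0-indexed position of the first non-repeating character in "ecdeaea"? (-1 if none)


Input: ecdeaea
Character frequencies:
  'a': 2
  'c': 1
  'd': 1
  'e': 3
Scanning left to right for freq == 1:
  Position 0 ('e'): freq=3, skip
  Position 1 ('c'): unique! => answer = 1

1


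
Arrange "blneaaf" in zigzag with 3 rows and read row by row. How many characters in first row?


Zigzag "blneaaf" into 3 rows:
Placing characters:
  'b' => row 0
  'l' => row 1
  'n' => row 2
  'e' => row 1
  'a' => row 0
  'a' => row 1
  'f' => row 2
Rows:
  Row 0: "ba"
  Row 1: "lea"
  Row 2: "nf"
First row length: 2

2


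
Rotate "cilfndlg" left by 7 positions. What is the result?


Input: "cilfndlg", rotate left by 7
First 7 characters: "cilfndl"
Remaining characters: "g"
Concatenate remaining + first: "g" + "cilfndl" = "gcilfndl"

gcilfndl


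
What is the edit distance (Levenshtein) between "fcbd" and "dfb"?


Computing edit distance: "fcbd" -> "dfb"
DP table:
           d    f    b
      0    1    2    3
  f   1    1    1    2
  c   2    2    2    2
  b   3    3    3    2
  d   4    3    4    3
Edit distance = dp[4][3] = 3

3


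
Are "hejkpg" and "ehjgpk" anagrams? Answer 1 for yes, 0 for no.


Strings: "hejkpg", "ehjgpk"
Sorted first:  eghjkp
Sorted second: eghjkp
Sorted forms match => anagrams

1


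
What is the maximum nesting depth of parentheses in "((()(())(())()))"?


Input: "((()(())(())()))"
Tracking depth:
  Position 0 '(': depth becomes 1
  Position 1 '(': depth becomes 2
  Position 2 '(': depth becomes 3
  Position 3 ')': depth becomes 2
  Position 4 '(': depth becomes 3
  Position 5 '(': depth becomes 4
  Position 6 ')': depth becomes 3
  Position 7 ')': depth becomes 2
  Position 8 '(': depth becomes 3
  Position 9 '(': depth becomes 4
  Position 10 ')': depth becomes 3
  Position 11 ')': depth becomes 2
  Position 12 '(': depth becomes 3
  Position 13 ')': depth becomes 2
  Position 14 ')': depth becomes 1
  Position 15 ')': depth becomes 0
Maximum depth reached: 4

4


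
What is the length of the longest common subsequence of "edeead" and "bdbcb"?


LCS of "edeead" and "bdbcb"
DP table:
           b    d    b    c    b
      0    0    0    0    0    0
  e   0    0    0    0    0    0
  d   0    0    1    1    1    1
  e   0    0    1    1    1    1
  e   0    0    1    1    1    1
  a   0    0    1    1    1    1
  d   0    0    1    1    1    1
LCS length = dp[6][5] = 1

1


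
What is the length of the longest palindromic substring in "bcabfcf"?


Input: "bcabfcf"
Checking substrings for palindromes:
  [4:7] "fcf" (len 3) => palindrome
Longest palindromic substring: "fcf" with length 3

3


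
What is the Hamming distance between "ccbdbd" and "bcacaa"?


Comparing "ccbdbd" and "bcacaa" position by position:
  Position 0: 'c' vs 'b' => differ
  Position 1: 'c' vs 'c' => same
  Position 2: 'b' vs 'a' => differ
  Position 3: 'd' vs 'c' => differ
  Position 4: 'b' vs 'a' => differ
  Position 5: 'd' vs 'a' => differ
Total differences (Hamming distance): 5

5


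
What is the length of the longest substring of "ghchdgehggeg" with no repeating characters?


Input: "ghchdgehggeg"
Sliding window (track last position of each char):
  Position 0 ('g'): window [0,0] length 1 -- new best
  Position 1 ('h'): window [0,1] length 2 -- new best
  Position 2 ('c'): window [0,2] length 3 -- new best
  Position 3 ('h'): repeat (last at 1), move window start to 2
  Position 3 ('h'): window [2,3] length 2
  Position 4 ('d'): window [2,4] length 3
  Position 5 ('g'): window [2,5] length 4 -- new best
  Position 6 ('e'): window [2,6] length 5 -- new best
  Position 7 ('h'): repeat (last at 3), move window start to 4
  Position 7 ('h'): window [4,7] length 4
  Position 8 ('g'): repeat (last at 5), move window start to 6
  Position 8 ('g'): window [6,8] length 3
  Position 9 ('g'): repeat (last at 8), move window start to 9
  Position 9 ('g'): window [9,9] length 1
  Position 10 ('e'): window [9,10] length 2
  Position 11 ('g'): repeat (last at 9), move window start to 10
  Position 11 ('g'): window [10,11] length 2
Longest substring with no repeats: "chdge" with length 5

5


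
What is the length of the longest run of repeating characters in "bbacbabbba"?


Input: "bbacbabbba"
Scanning for longest run:
  Position 1 ('b'): continues run of 'b', length=2
  Position 2 ('a'): new char, reset run to 1
  Position 3 ('c'): new char, reset run to 1
  Position 4 ('b'): new char, reset run to 1
  Position 5 ('a'): new char, reset run to 1
  Position 6 ('b'): new char, reset run to 1
  Position 7 ('b'): continues run of 'b', length=2
  Position 8 ('b'): continues run of 'b', length=3
  Position 9 ('a'): new char, reset run to 1
Longest run: 'b' with length 3

3


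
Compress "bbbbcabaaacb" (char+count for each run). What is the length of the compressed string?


Input: bbbbcabaaacb
Runs:
  'b' x 4 => "b4"
  'c' x 1 => "c1"
  'a' x 1 => "a1"
  'b' x 1 => "b1"
  'a' x 3 => "a3"
  'c' x 1 => "c1"
  'b' x 1 => "b1"
Compressed: "b4c1a1b1a3c1b1"
Compressed length: 14

14


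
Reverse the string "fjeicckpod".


Input: fjeicckpod
Reading characters right to left:
  Position 9: 'd'
  Position 8: 'o'
  Position 7: 'p'
  Position 6: 'k'
  Position 5: 'c'
  Position 4: 'c'
  Position 3: 'i'
  Position 2: 'e'
  Position 1: 'j'
  Position 0: 'f'
Reversed: dopkcciejf

dopkcciejf


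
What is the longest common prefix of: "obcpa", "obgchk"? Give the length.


Words: obcpa, obgchk
  Position 0: all 'o' => match
  Position 1: all 'b' => match
  Position 2: ('c', 'g') => mismatch, stop
LCP = "ob" (length 2)

2


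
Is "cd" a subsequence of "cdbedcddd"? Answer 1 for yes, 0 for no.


Check if "cd" is a subsequence of "cdbedcddd"
Greedy scan:
  Position 0 ('c'): matches sub[0] = 'c'
  Position 1 ('d'): matches sub[1] = 'd'
  Position 2 ('b'): no match needed
  Position 3 ('e'): no match needed
  Position 4 ('d'): no match needed
  Position 5 ('c'): no match needed
  Position 6 ('d'): no match needed
  Position 7 ('d'): no match needed
  Position 8 ('d'): no match needed
All 2 characters matched => is a subsequence

1


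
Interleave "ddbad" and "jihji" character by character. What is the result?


Interleaving "ddbad" and "jihji":
  Position 0: 'd' from first, 'j' from second => "dj"
  Position 1: 'd' from first, 'i' from second => "di"
  Position 2: 'b' from first, 'h' from second => "bh"
  Position 3: 'a' from first, 'j' from second => "aj"
  Position 4: 'd' from first, 'i' from second => "di"
Result: djdibhajdi

djdibhajdi


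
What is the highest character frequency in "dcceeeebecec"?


Input: dcceeeebecec
Character counts:
  'b': 1
  'c': 4
  'd': 1
  'e': 6
Maximum frequency: 6

6


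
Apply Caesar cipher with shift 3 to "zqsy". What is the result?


Caesar cipher: shift "zqsy" by 3
  'z' (pos 25) + 3 = pos 2 = 'c'
  'q' (pos 16) + 3 = pos 19 = 't'
  's' (pos 18) + 3 = pos 21 = 'v'
  'y' (pos 24) + 3 = pos 1 = 'b'
Result: ctvb

ctvb


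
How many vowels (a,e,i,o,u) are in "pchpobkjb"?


Input: pchpobkjb
Checking each character:
  'p' at position 0: consonant
  'c' at position 1: consonant
  'h' at position 2: consonant
  'p' at position 3: consonant
  'o' at position 4: vowel (running total: 1)
  'b' at position 5: consonant
  'k' at position 6: consonant
  'j' at position 7: consonant
  'b' at position 8: consonant
Total vowels: 1

1


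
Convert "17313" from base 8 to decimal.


Input: "17313" in base 8
Positional expansion:
  Digit '1' (value 1) x 8^4 = 4096
  Digit '7' (value 7) x 8^3 = 3584
  Digit '3' (value 3) x 8^2 = 192
  Digit '1' (value 1) x 8^1 = 8
  Digit '3' (value 3) x 8^0 = 3
Sum = 7883

7883


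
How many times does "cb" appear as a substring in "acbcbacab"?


Searching for "cb" in "acbcbacab"
Scanning each position:
  Position 0: "ac" => no
  Position 1: "cb" => MATCH
  Position 2: "bc" => no
  Position 3: "cb" => MATCH
  Position 4: "ba" => no
  Position 5: "ac" => no
  Position 6: "ca" => no
  Position 7: "ab" => no
Total occurrences: 2

2


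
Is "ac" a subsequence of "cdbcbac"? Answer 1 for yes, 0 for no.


Check if "ac" is a subsequence of "cdbcbac"
Greedy scan:
  Position 0 ('c'): no match needed
  Position 1 ('d'): no match needed
  Position 2 ('b'): no match needed
  Position 3 ('c'): no match needed
  Position 4 ('b'): no match needed
  Position 5 ('a'): matches sub[0] = 'a'
  Position 6 ('c'): matches sub[1] = 'c'
All 2 characters matched => is a subsequence

1


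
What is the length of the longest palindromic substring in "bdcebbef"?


Input: "bdcebbef"
Checking substrings for palindromes:
  [3:7] "ebbe" (len 4) => palindrome
  [4:6] "bb" (len 2) => palindrome
Longest palindromic substring: "ebbe" with length 4

4


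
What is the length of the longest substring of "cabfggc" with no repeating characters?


Input: "cabfggc"
Sliding window (track last position of each char):
  Position 0 ('c'): window [0,0] length 1 -- new best
  Position 1 ('a'): window [0,1] length 2 -- new best
  Position 2 ('b'): window [0,2] length 3 -- new best
  Position 3 ('f'): window [0,3] length 4 -- new best
  Position 4 ('g'): window [0,4] length 5 -- new best
  Position 5 ('g'): repeat (last at 4), move window start to 5
  Position 5 ('g'): window [5,5] length 1
  Position 6 ('c'): window [5,6] length 2
Longest substring with no repeats: "cabfg" with length 5

5


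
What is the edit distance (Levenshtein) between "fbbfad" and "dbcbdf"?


Computing edit distance: "fbbfad" -> "dbcbdf"
DP table:
           d    b    c    b    d    f
      0    1    2    3    4    5    6
  f   1    1    2    3    4    5    5
  b   2    2    1    2    3    4    5
  b   3    3    2    2    2    3    4
  f   4    4    3    3    3    3    3
  a   5    5    4    4    4    4    4
  d   6    5    5    5    5    4    5
Edit distance = dp[6][6] = 5

5


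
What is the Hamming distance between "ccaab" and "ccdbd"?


Comparing "ccaab" and "ccdbd" position by position:
  Position 0: 'c' vs 'c' => same
  Position 1: 'c' vs 'c' => same
  Position 2: 'a' vs 'd' => differ
  Position 3: 'a' vs 'b' => differ
  Position 4: 'b' vs 'd' => differ
Total differences (Hamming distance): 3

3


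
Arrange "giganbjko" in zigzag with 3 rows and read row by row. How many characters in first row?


Zigzag "giganbjko" into 3 rows:
Placing characters:
  'g' => row 0
  'i' => row 1
  'g' => row 2
  'a' => row 1
  'n' => row 0
  'b' => row 1
  'j' => row 2
  'k' => row 1
  'o' => row 0
Rows:
  Row 0: "gno"
  Row 1: "iabk"
  Row 2: "gj"
First row length: 3

3


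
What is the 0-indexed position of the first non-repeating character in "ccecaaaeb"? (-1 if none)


Input: ccecaaaeb
Character frequencies:
  'a': 3
  'b': 1
  'c': 3
  'e': 2
Scanning left to right for freq == 1:
  Position 0 ('c'): freq=3, skip
  Position 1 ('c'): freq=3, skip
  Position 2 ('e'): freq=2, skip
  Position 3 ('c'): freq=3, skip
  Position 4 ('a'): freq=3, skip
  Position 5 ('a'): freq=3, skip
  Position 6 ('a'): freq=3, skip
  Position 7 ('e'): freq=2, skip
  Position 8 ('b'): unique! => answer = 8

8


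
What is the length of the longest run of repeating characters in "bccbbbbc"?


Input: "bccbbbbc"
Scanning for longest run:
  Position 1 ('c'): new char, reset run to 1
  Position 2 ('c'): continues run of 'c', length=2
  Position 3 ('b'): new char, reset run to 1
  Position 4 ('b'): continues run of 'b', length=2
  Position 5 ('b'): continues run of 'b', length=3
  Position 6 ('b'): continues run of 'b', length=4
  Position 7 ('c'): new char, reset run to 1
Longest run: 'b' with length 4

4


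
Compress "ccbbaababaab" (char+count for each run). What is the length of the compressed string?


Input: ccbbaababaab
Runs:
  'c' x 2 => "c2"
  'b' x 2 => "b2"
  'a' x 2 => "a2"
  'b' x 1 => "b1"
  'a' x 1 => "a1"
  'b' x 1 => "b1"
  'a' x 2 => "a2"
  'b' x 1 => "b1"
Compressed: "c2b2a2b1a1b1a2b1"
Compressed length: 16

16


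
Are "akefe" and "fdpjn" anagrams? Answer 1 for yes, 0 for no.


Strings: "akefe", "fdpjn"
Sorted first:  aeefk
Sorted second: dfjnp
Differ at position 0: 'a' vs 'd' => not anagrams

0


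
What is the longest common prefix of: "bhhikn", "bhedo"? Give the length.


Words: bhhikn, bhedo
  Position 0: all 'b' => match
  Position 1: all 'h' => match
  Position 2: ('h', 'e') => mismatch, stop
LCP = "bh" (length 2)

2


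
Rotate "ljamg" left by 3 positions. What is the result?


Input: "ljamg", rotate left by 3
First 3 characters: "lja"
Remaining characters: "mg"
Concatenate remaining + first: "mg" + "lja" = "mglja"

mglja


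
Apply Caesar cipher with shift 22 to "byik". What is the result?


Caesar cipher: shift "byik" by 22
  'b' (pos 1) + 22 = pos 23 = 'x'
  'y' (pos 24) + 22 = pos 20 = 'u'
  'i' (pos 8) + 22 = pos 4 = 'e'
  'k' (pos 10) + 22 = pos 6 = 'g'
Result: xueg

xueg


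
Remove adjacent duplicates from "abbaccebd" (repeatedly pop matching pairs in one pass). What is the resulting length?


Input: abbaccebd
Stack-based adjacent duplicate removal:
  Read 'a': push. Stack: a
  Read 'b': push. Stack: ab
  Read 'b': matches stack top 'b' => pop. Stack: a
  Read 'a': matches stack top 'a' => pop. Stack: (empty)
  Read 'c': push. Stack: c
  Read 'c': matches stack top 'c' => pop. Stack: (empty)
  Read 'e': push. Stack: e
  Read 'b': push. Stack: eb
  Read 'd': push. Stack: ebd
Final stack: "ebd" (length 3)

3


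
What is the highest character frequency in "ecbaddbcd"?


Input: ecbaddbcd
Character counts:
  'a': 1
  'b': 2
  'c': 2
  'd': 3
  'e': 1
Maximum frequency: 3

3


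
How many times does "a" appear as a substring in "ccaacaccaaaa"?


Searching for "a" in "ccaacaccaaaa"
Scanning each position:
  Position 0: "c" => no
  Position 1: "c" => no
  Position 2: "a" => MATCH
  Position 3: "a" => MATCH
  Position 4: "c" => no
  Position 5: "a" => MATCH
  Position 6: "c" => no
  Position 7: "c" => no
  Position 8: "a" => MATCH
  Position 9: "a" => MATCH
  Position 10: "a" => MATCH
  Position 11: "a" => MATCH
Total occurrences: 7

7


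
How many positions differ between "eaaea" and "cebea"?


Comparing "eaaea" and "cebea" position by position:
  Position 0: 'e' vs 'c' => DIFFER
  Position 1: 'a' vs 'e' => DIFFER
  Position 2: 'a' vs 'b' => DIFFER
  Position 3: 'e' vs 'e' => same
  Position 4: 'a' vs 'a' => same
Positions that differ: 3

3


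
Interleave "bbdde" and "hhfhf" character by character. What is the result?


Interleaving "bbdde" and "hhfhf":
  Position 0: 'b' from first, 'h' from second => "bh"
  Position 1: 'b' from first, 'h' from second => "bh"
  Position 2: 'd' from first, 'f' from second => "df"
  Position 3: 'd' from first, 'h' from second => "dh"
  Position 4: 'e' from first, 'f' from second => "ef"
Result: bhbhdfdhef

bhbhdfdhef


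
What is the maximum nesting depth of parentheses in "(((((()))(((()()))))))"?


Input: "(((((()))(((()()))))))"
Tracking depth:
  Position 0 '(': depth becomes 1
  Position 1 '(': depth becomes 2
  Position 2 '(': depth becomes 3
  Position 3 '(': depth becomes 4
  Position 4 '(': depth becomes 5
  Position 5 '(': depth becomes 6
  Position 6 ')': depth becomes 5
  Position 7 ')': depth becomes 4
  Position 8 ')': depth becomes 3
  Position 9 '(': depth becomes 4
  Position 10 '(': depth becomes 5
  Position 11 '(': depth becomes 6
  Position 12 '(': depth becomes 7
  Position 13 ')': depth becomes 6
  Position 14 '(': depth becomes 7
  Position 15 ')': depth becomes 6
  Position 16 ')': depth becomes 5
  Position 17 ')': depth becomes 4
  Position 18 ')': depth becomes 3
  Position 19 ')': depth becomes 2
  Position 20 ')': depth becomes 1
  Position 21 ')': depth becomes 0
Maximum depth reached: 7

7


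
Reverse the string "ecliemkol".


Input: ecliemkol
Reading characters right to left:
  Position 8: 'l'
  Position 7: 'o'
  Position 6: 'k'
  Position 5: 'm'
  Position 4: 'e'
  Position 3: 'i'
  Position 2: 'l'
  Position 1: 'c'
  Position 0: 'e'
Reversed: lokmeilce

lokmeilce


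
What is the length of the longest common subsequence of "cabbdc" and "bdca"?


LCS of "cabbdc" and "bdca"
DP table:
           b    d    c    a
      0    0    0    0    0
  c   0    0    0    1    1
  a   0    0    0    1    2
  b   0    1    1    1    2
  b   0    1    1    1    2
  d   0    1    2    2    2
  c   0    1    2    3    3
LCS length = dp[6][4] = 3

3


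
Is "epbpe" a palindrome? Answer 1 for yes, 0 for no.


Input: epbpe
Reversed: epbpe
  Compare pos 0 ('e') with pos 4 ('e'): match
  Compare pos 1 ('p') with pos 3 ('p'): match
Result: palindrome

1


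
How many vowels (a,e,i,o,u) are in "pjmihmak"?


Input: pjmihmak
Checking each character:
  'p' at position 0: consonant
  'j' at position 1: consonant
  'm' at position 2: consonant
  'i' at position 3: vowel (running total: 1)
  'h' at position 4: consonant
  'm' at position 5: consonant
  'a' at position 6: vowel (running total: 2)
  'k' at position 7: consonant
Total vowels: 2

2


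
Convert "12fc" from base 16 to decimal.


Input: "12fc" in base 16
Positional expansion:
  Digit '1' (value 1) x 16^3 = 4096
  Digit '2' (value 2) x 16^2 = 512
  Digit 'f' (value 15) x 16^1 = 240
  Digit 'c' (value 12) x 16^0 = 12
Sum = 4860

4860


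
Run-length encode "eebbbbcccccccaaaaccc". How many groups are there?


Input: eebbbbcccccccaaaaccc
Scanning for consecutive runs:
  Group 1: 'e' x 2 (positions 0-1)
  Group 2: 'b' x 4 (positions 2-5)
  Group 3: 'c' x 7 (positions 6-12)
  Group 4: 'a' x 4 (positions 13-16)
  Group 5: 'c' x 3 (positions 17-19)
Total groups: 5

5


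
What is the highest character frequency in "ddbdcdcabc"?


Input: ddbdcdcabc
Character counts:
  'a': 1
  'b': 2
  'c': 3
  'd': 4
Maximum frequency: 4

4


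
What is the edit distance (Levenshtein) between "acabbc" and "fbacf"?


Computing edit distance: "acabbc" -> "fbacf"
DP table:
           f    b    a    c    f
      0    1    2    3    4    5
  a   1    1    2    2    3    4
  c   2    2    2    3    2    3
  a   3    3    3    2    3    3
  b   4    4    3    3    3    4
  b   5    5    4    4    4    4
  c   6    6    5    5    4    5
Edit distance = dp[6][5] = 5

5


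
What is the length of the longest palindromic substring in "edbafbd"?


Input: "edbafbd"
Checking substrings for palindromes:
  No multi-char palindromic substrings found
Longest palindromic substring: "e" with length 1

1


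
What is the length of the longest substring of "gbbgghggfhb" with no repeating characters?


Input: "gbbgghggfhb"
Sliding window (track last position of each char):
  Position 0 ('g'): window [0,0] length 1 -- new best
  Position 1 ('b'): window [0,1] length 2 -- new best
  Position 2 ('b'): repeat (last at 1), move window start to 2
  Position 2 ('b'): window [2,2] length 1
  Position 3 ('g'): window [2,3] length 2
  Position 4 ('g'): repeat (last at 3), move window start to 4
  Position 4 ('g'): window [4,4] length 1
  Position 5 ('h'): window [4,5] length 2
  Position 6 ('g'): repeat (last at 4), move window start to 5
  Position 6 ('g'): window [5,6] length 2
  Position 7 ('g'): repeat (last at 6), move window start to 7
  Position 7 ('g'): window [7,7] length 1
  Position 8 ('f'): window [7,8] length 2
  Position 9 ('h'): window [7,9] length 3 -- new best
  Position 10 ('b'): window [7,10] length 4 -- new best
Longest substring with no repeats: "gfhb" with length 4

4


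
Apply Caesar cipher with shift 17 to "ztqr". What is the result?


Caesar cipher: shift "ztqr" by 17
  'z' (pos 25) + 17 = pos 16 = 'q'
  't' (pos 19) + 17 = pos 10 = 'k'
  'q' (pos 16) + 17 = pos 7 = 'h'
  'r' (pos 17) + 17 = pos 8 = 'i'
Result: qkhi

qkhi


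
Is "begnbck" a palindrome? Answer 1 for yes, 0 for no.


Input: begnbck
Reversed: kcbngeb
  Compare pos 0 ('b') with pos 6 ('k'): MISMATCH
  Compare pos 1 ('e') with pos 5 ('c'): MISMATCH
  Compare pos 2 ('g') with pos 4 ('b'): MISMATCH
Result: not a palindrome

0


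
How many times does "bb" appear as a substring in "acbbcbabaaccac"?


Searching for "bb" in "acbbcbabaaccac"
Scanning each position:
  Position 0: "ac" => no
  Position 1: "cb" => no
  Position 2: "bb" => MATCH
  Position 3: "bc" => no
  Position 4: "cb" => no
  Position 5: "ba" => no
  Position 6: "ab" => no
  Position 7: "ba" => no
  Position 8: "aa" => no
  Position 9: "ac" => no
  Position 10: "cc" => no
  Position 11: "ca" => no
  Position 12: "ac" => no
Total occurrences: 1

1


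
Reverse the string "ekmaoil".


Input: ekmaoil
Reading characters right to left:
  Position 6: 'l'
  Position 5: 'i'
  Position 4: 'o'
  Position 3: 'a'
  Position 2: 'm'
  Position 1: 'k'
  Position 0: 'e'
Reversed: lioamke

lioamke


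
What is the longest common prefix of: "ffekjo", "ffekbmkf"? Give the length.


Words: ffekjo, ffekbmkf
  Position 0: all 'f' => match
  Position 1: all 'f' => match
  Position 2: all 'e' => match
  Position 3: all 'k' => match
  Position 4: ('j', 'b') => mismatch, stop
LCP = "ffek" (length 4)

4


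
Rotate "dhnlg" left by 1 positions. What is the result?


Input: "dhnlg", rotate left by 1
First 1 characters: "d"
Remaining characters: "hnlg"
Concatenate remaining + first: "hnlg" + "d" = "hnlgd"

hnlgd


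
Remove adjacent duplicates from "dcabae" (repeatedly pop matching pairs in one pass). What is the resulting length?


Input: dcabae
Stack-based adjacent duplicate removal:
  Read 'd': push. Stack: d
  Read 'c': push. Stack: dc
  Read 'a': push. Stack: dca
  Read 'b': push. Stack: dcab
  Read 'a': push. Stack: dcaba
  Read 'e': push. Stack: dcabae
Final stack: "dcabae" (length 6)

6


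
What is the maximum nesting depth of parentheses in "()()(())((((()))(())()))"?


Input: "()()(())((((()))(())()))"
Tracking depth:
  Position 0 '(': depth becomes 1
  Position 1 ')': depth becomes 0
  Position 2 '(': depth becomes 1
  Position 3 ')': depth becomes 0
  Position 4 '(': depth becomes 1
  Position 5 '(': depth becomes 2
  Position 6 ')': depth becomes 1
  Position 7 ')': depth becomes 0
  Position 8 '(': depth becomes 1
  Position 9 '(': depth becomes 2
  Position 10 '(': depth becomes 3
  Position 11 '(': depth becomes 4
  Position 12 '(': depth becomes 5
  Position 13 ')': depth becomes 4
  Position 14 ')': depth becomes 3
  Position 15 ')': depth becomes 2
  Position 16 '(': depth becomes 3
  Position 17 '(': depth becomes 4
  Position 18 ')': depth becomes 3
  Position 19 ')': depth becomes 2
  Position 20 '(': depth becomes 3
  Position 21 ')': depth becomes 2
  Position 22 ')': depth becomes 1
  Position 23 ')': depth becomes 0
Maximum depth reached: 5

5


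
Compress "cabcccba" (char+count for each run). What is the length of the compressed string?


Input: cabcccba
Runs:
  'c' x 1 => "c1"
  'a' x 1 => "a1"
  'b' x 1 => "b1"
  'c' x 3 => "c3"
  'b' x 1 => "b1"
  'a' x 1 => "a1"
Compressed: "c1a1b1c3b1a1"
Compressed length: 12

12


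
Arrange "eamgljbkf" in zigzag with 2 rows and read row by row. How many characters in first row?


Zigzag "eamgljbkf" into 2 rows:
Placing characters:
  'e' => row 0
  'a' => row 1
  'm' => row 0
  'g' => row 1
  'l' => row 0
  'j' => row 1
  'b' => row 0
  'k' => row 1
  'f' => row 0
Rows:
  Row 0: "emlbf"
  Row 1: "agjk"
First row length: 5

5


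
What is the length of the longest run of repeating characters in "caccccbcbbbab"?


Input: "caccccbcbbbab"
Scanning for longest run:
  Position 1 ('a'): new char, reset run to 1
  Position 2 ('c'): new char, reset run to 1
  Position 3 ('c'): continues run of 'c', length=2
  Position 4 ('c'): continues run of 'c', length=3
  Position 5 ('c'): continues run of 'c', length=4
  Position 6 ('b'): new char, reset run to 1
  Position 7 ('c'): new char, reset run to 1
  Position 8 ('b'): new char, reset run to 1
  Position 9 ('b'): continues run of 'b', length=2
  Position 10 ('b'): continues run of 'b', length=3
  Position 11 ('a'): new char, reset run to 1
  Position 12 ('b'): new char, reset run to 1
Longest run: 'c' with length 4

4


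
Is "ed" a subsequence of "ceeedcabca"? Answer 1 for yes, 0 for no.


Check if "ed" is a subsequence of "ceeedcabca"
Greedy scan:
  Position 0 ('c'): no match needed
  Position 1 ('e'): matches sub[0] = 'e'
  Position 2 ('e'): no match needed
  Position 3 ('e'): no match needed
  Position 4 ('d'): matches sub[1] = 'd'
  Position 5 ('c'): no match needed
  Position 6 ('a'): no match needed
  Position 7 ('b'): no match needed
  Position 8 ('c'): no match needed
  Position 9 ('a'): no match needed
All 2 characters matched => is a subsequence

1


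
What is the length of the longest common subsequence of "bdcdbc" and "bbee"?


LCS of "bdcdbc" and "bbee"
DP table:
           b    b    e    e
      0    0    0    0    0
  b   0    1    1    1    1
  d   0    1    1    1    1
  c   0    1    1    1    1
  d   0    1    1    1    1
  b   0    1    2    2    2
  c   0    1    2    2    2
LCS length = dp[6][4] = 2

2


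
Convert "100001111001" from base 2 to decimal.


Input: "100001111001" in base 2
Positional expansion:
  Digit '1' (value 1) x 2^11 = 2048
  Digit '0' (value 0) x 2^10 = 0
  Digit '0' (value 0) x 2^9 = 0
  Digit '0' (value 0) x 2^8 = 0
  Digit '0' (value 0) x 2^7 = 0
  Digit '1' (value 1) x 2^6 = 64
  Digit '1' (value 1) x 2^5 = 32
  Digit '1' (value 1) x 2^4 = 16
  Digit '1' (value 1) x 2^3 = 8
  Digit '0' (value 0) x 2^2 = 0
  Digit '0' (value 0) x 2^1 = 0
  Digit '1' (value 1) x 2^0 = 1
Sum = 2169

2169


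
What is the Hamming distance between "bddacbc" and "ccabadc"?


Comparing "bddacbc" and "ccabadc" position by position:
  Position 0: 'b' vs 'c' => differ
  Position 1: 'd' vs 'c' => differ
  Position 2: 'd' vs 'a' => differ
  Position 3: 'a' vs 'b' => differ
  Position 4: 'c' vs 'a' => differ
  Position 5: 'b' vs 'd' => differ
  Position 6: 'c' vs 'c' => same
Total differences (Hamming distance): 6

6


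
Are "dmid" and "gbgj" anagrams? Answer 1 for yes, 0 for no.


Strings: "dmid", "gbgj"
Sorted first:  ddim
Sorted second: bggj
Differ at position 0: 'd' vs 'b' => not anagrams

0


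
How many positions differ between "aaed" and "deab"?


Comparing "aaed" and "deab" position by position:
  Position 0: 'a' vs 'd' => DIFFER
  Position 1: 'a' vs 'e' => DIFFER
  Position 2: 'e' vs 'a' => DIFFER
  Position 3: 'd' vs 'b' => DIFFER
Positions that differ: 4

4


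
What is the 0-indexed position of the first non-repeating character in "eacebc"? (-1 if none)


Input: eacebc
Character frequencies:
  'a': 1
  'b': 1
  'c': 2
  'e': 2
Scanning left to right for freq == 1:
  Position 0 ('e'): freq=2, skip
  Position 1 ('a'): unique! => answer = 1

1


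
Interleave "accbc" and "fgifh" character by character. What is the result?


Interleaving "accbc" and "fgifh":
  Position 0: 'a' from first, 'f' from second => "af"
  Position 1: 'c' from first, 'g' from second => "cg"
  Position 2: 'c' from first, 'i' from second => "ci"
  Position 3: 'b' from first, 'f' from second => "bf"
  Position 4: 'c' from first, 'h' from second => "ch"
Result: afcgcibfch

afcgcibfch


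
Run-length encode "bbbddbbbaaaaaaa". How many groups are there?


Input: bbbddbbbaaaaaaa
Scanning for consecutive runs:
  Group 1: 'b' x 3 (positions 0-2)
  Group 2: 'd' x 2 (positions 3-4)
  Group 3: 'b' x 3 (positions 5-7)
  Group 4: 'a' x 7 (positions 8-14)
Total groups: 4

4


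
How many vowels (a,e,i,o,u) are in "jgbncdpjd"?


Input: jgbncdpjd
Checking each character:
  'j' at position 0: consonant
  'g' at position 1: consonant
  'b' at position 2: consonant
  'n' at position 3: consonant
  'c' at position 4: consonant
  'd' at position 5: consonant
  'p' at position 6: consonant
  'j' at position 7: consonant
  'd' at position 8: consonant
Total vowels: 0

0


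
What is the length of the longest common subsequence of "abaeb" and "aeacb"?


LCS of "abaeb" and "aeacb"
DP table:
           a    e    a    c    b
      0    0    0    0    0    0
  a   0    1    1    1    1    1
  b   0    1    1    1    1    2
  a   0    1    1    2    2    2
  e   0    1    2    2    2    2
  b   0    1    2    2    2    3
LCS length = dp[5][5] = 3

3


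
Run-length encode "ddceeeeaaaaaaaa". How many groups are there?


Input: ddceeeeaaaaaaaa
Scanning for consecutive runs:
  Group 1: 'd' x 2 (positions 0-1)
  Group 2: 'c' x 1 (positions 2-2)
  Group 3: 'e' x 4 (positions 3-6)
  Group 4: 'a' x 8 (positions 7-14)
Total groups: 4

4


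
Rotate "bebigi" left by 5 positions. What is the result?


Input: "bebigi", rotate left by 5
First 5 characters: "bebig"
Remaining characters: "i"
Concatenate remaining + first: "i" + "bebig" = "ibebig"

ibebig


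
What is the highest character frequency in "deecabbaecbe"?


Input: deecabbaecbe
Character counts:
  'a': 2
  'b': 3
  'c': 2
  'd': 1
  'e': 4
Maximum frequency: 4

4


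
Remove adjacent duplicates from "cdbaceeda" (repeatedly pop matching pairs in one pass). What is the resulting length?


Input: cdbaceeda
Stack-based adjacent duplicate removal:
  Read 'c': push. Stack: c
  Read 'd': push. Stack: cd
  Read 'b': push. Stack: cdb
  Read 'a': push. Stack: cdba
  Read 'c': push. Stack: cdbac
  Read 'e': push. Stack: cdbace
  Read 'e': matches stack top 'e' => pop. Stack: cdbac
  Read 'd': push. Stack: cdbacd
  Read 'a': push. Stack: cdbacda
Final stack: "cdbacda" (length 7)

7
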